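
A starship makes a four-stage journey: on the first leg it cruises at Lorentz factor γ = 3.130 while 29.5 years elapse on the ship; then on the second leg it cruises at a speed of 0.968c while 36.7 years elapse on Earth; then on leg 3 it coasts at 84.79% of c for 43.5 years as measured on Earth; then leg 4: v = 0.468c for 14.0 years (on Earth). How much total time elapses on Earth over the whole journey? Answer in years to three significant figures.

Leg 1: γ = 3.130; Δt_1 = 3.130 × 29.5 = 92.33 years.
Leg 2: 36.7 years is already measured on Earth.
Leg 3: 43.5 years is already measured on Earth.
Leg 4: 14.0 years is already measured on Earth.
Total: 92.33 + 36.70 + 43.50 + 14.00 years.

Δt = 187 years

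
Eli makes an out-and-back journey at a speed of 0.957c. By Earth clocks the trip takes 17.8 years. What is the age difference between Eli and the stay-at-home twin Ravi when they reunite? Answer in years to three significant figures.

Δt − τ = 12.6 years

γ = 1/√(1 − 0.957²) = 1/√0.08415 = 3.447
Eli's elapsed proper time: τ = 17.8/3.447 = 5.164 years.
Age gap = Δt − τ = 17.8 − 5.164 years.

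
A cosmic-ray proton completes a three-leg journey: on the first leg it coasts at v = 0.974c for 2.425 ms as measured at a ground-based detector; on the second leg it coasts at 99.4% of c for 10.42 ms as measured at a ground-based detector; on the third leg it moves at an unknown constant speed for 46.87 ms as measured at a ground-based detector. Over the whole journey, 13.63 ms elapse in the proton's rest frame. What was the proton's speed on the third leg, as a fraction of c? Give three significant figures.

Leg 1: γ = 1/√(1 − 0.974²) = 1/√0.05132 = 4.414; τ_1 = 2.425/4.414 = 0.5494 ms.
Leg 2: β = 0.994; γ = 1/√(1 − 0.994²) = 1/√0.01196 = 9.142; τ_2 = 10.42/9.142 = 1.140 ms.
Leg 3: speed unknown; τ_3 = 46.87/γ_3.
Total proper time: 0.5494 + 1.140 + τ_3 = 13.63, so τ_3 = 13.63 − 1.689 = 11.94 ms.
γ_3 = 46.87/11.94 = 3.925; β = √(1 − 1/γ²) = √0.9351.

β = 0.967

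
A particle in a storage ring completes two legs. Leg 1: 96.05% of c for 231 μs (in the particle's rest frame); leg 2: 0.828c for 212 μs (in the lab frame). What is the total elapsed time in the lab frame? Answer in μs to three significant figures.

Δt = 1040 μs

Leg 1: β = 0.9605; γ = 1/√(1 − 0.9605²) = 1/√0.07744 = 3.594; Δt_1 = 3.594 × 231 = 830.1 μs.
Leg 2: 212 μs is already measured in the lab frame.
Total: 830.1 + 212.0 μs.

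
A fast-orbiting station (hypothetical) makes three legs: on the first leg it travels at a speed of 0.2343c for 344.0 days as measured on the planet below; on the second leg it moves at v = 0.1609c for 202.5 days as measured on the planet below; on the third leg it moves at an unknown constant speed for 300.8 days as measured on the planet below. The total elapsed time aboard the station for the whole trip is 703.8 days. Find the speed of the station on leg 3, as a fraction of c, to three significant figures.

Leg 1: γ = 1/√(1 − 0.2343²) = 1/√0.9451 = 1.029; τ_1 = 344.0/1.029 = 334.4 days.
Leg 2: γ = 1/√(1 − 0.1609²) = 1/√0.9741 = 1.013; τ_2 = 202.5/1.013 = 199.9 days.
Leg 3: speed unknown; τ_3 = 300.8/γ_3.
Total proper time: 334.4 + 199.9 + τ_3 = 703.8, so τ_3 = 703.8 − 534.3 = 169.5 days.
γ_3 = 300.8/169.5 = 1.774; β = √(1 − 1/γ²) = √0.6824.

β = 0.826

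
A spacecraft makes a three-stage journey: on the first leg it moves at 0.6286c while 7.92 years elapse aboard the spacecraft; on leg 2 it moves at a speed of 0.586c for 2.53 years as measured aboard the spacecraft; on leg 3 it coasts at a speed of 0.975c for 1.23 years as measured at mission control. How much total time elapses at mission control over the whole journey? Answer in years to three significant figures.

Leg 1: γ = 1/√(1 − 0.6286²) = 1/√0.6049 = 1.286; Δt_1 = 1.286 × 7.92 = 10.18 years.
Leg 2: γ = 1/√(1 − 0.586²) = 1/√0.6566 = 1.234; Δt_2 = 1.234 × 2.53 = 3.122 years.
Leg 3: 1.23 years is already measured at mission control.
Total: 10.18 + 3.122 + 1.230 years.

Δt = 14.5 years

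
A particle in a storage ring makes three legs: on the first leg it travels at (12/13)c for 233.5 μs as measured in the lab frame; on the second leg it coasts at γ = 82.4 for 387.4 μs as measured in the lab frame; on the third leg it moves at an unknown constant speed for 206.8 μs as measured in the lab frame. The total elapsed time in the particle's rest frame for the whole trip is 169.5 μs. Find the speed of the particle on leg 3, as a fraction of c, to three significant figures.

β = 0.932

Leg 1: γ = 1/√(1 − (12/13)²) = 13/5 = 2.600; τ_1 = 233.5/2.600 = 89.81 μs.
Leg 2: γ = 82.4; τ_2 = 387.4/82.40 = 4.701 μs.
Leg 3: speed unknown; τ_3 = 206.8/γ_3.
Total proper time: 89.81 + 4.701 + τ_3 = 169.5, so τ_3 = 169.5 − 94.51 = 74.99 μs.
γ_3 = 206.8/74.99 = 2.758; β = √(1 − 1/γ²) = √0.8685.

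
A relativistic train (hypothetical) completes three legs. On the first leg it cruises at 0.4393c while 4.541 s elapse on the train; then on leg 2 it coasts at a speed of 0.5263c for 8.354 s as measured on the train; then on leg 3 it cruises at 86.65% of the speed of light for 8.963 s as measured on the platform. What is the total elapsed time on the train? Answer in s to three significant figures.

Leg 1: 4.541 s is already measured on the train.
Leg 2: 8.354 s is already measured on the train.
Leg 3: β = 0.8665; γ = 1/√(1 − 0.8665²) = 1/√0.2492 = 2.003; τ_3 = 8.963/2.003 = 4.474 s.
Total: 4.541 + 8.354 + 4.474 s.

τ = 17.4 s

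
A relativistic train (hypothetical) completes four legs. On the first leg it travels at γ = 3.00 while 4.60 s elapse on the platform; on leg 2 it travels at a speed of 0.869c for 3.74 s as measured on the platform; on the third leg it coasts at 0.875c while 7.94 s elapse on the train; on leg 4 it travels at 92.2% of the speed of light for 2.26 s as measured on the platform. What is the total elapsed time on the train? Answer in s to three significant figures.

τ = 12.2 s

Leg 1: γ = 3.00; τ_1 = 4.60/3.000 = 1.533 s.
Leg 2: γ = 1/√(1 − 0.869²) = 1/√0.2448 = 2.021; τ_2 = 3.74/2.021 = 1.851 s.
Leg 3: 7.94 s is already measured on the train.
Leg 4: β = 0.922; γ = 1/√(1 − 0.922²) = 1/√0.1499 = 2.583; τ_4 = 2.26/2.583 = 0.8750 s.
Total: 1.533 + 1.851 + 7.940 + 0.8750 s.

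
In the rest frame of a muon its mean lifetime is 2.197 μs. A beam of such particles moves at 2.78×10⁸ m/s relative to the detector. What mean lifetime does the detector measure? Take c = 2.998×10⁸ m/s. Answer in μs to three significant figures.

Δt = 5.87 μs

β = 2.78×10⁸/2.998×10⁸ = 0.9273; γ = 1/√(1 − 0.9273²) = 2.671
The rest-frame lifetime is the proper time; the lab measures the dilated interval Δt = γτ₀ = 2.671 × 2.197 μs.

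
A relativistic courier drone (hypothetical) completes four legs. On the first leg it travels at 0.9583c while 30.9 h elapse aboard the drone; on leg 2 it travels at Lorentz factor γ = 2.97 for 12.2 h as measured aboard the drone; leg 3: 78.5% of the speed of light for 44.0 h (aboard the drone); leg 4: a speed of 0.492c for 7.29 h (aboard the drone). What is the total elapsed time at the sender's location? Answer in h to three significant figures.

Δt = 224 h

Leg 1: γ = 1/√(1 − 0.9583²) = 1/√0.08166 = 3.499; Δt_1 = 3.499 × 30.9 = 108.1 h.
Leg 2: γ = 2.97; Δt_2 = 2.970 × 12.2 = 36.23 h.
Leg 3: β = 0.785; γ = 1/√(1 − 0.785²) = 1/√0.3838 = 1.614; Δt_3 = 1.614 × 44.0 = 71.03 h.
Leg 4: γ = 1/√(1 − 0.492²) = 1/√0.7579 = 1.149; Δt_4 = 1.149 × 7.29 = 8.374 h.
Total: 108.1 + 36.23 + 71.03 + 8.374 h.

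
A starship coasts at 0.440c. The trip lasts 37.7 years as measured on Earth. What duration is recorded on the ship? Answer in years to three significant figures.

γ = 1/√(1 − 0.440²) = 1/√0.8064 = 1.114
The interval measured on Earth is the dilated one; the clock on the ship measures the proper time τ = Δt/γ = 37.7/1.114 years.

τ = 33.9 years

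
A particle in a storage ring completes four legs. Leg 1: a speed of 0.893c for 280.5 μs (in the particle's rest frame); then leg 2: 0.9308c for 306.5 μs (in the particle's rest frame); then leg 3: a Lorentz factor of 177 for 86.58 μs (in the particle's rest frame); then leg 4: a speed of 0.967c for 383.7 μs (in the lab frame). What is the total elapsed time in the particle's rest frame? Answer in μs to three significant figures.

τ = 771 μs

Leg 1: 280.5 μs is already measured in the particle's rest frame.
Leg 2: 306.5 μs is already measured in the particle's rest frame.
Leg 3: 86.58 μs is already measured in the particle's rest frame.
Leg 4: γ = 1/√(1 − 0.967²) = 1/√0.06491 = 3.925; τ_4 = 383.7/3.925 = 97.76 μs.
Total: 280.5 + 306.5 + 86.58 + 97.76 μs.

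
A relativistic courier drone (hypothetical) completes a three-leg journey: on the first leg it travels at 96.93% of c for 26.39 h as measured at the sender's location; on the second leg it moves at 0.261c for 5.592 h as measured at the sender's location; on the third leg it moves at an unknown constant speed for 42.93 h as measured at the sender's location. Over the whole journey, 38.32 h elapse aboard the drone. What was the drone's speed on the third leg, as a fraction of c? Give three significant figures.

Leg 1: β = 0.9693; γ = 1/√(1 − 0.9693²) = 1/√0.06046 = 4.067; τ_1 = 26.39/4.067 = 6.489 h.
Leg 2: γ = 1/√(1 − 0.261²) = 1/√0.9319 = 1.036; τ_2 = 5.592/1.036 = 5.398 h.
Leg 3: speed unknown; τ_3 = 42.93/γ_3.
Total proper time: 6.489 + 5.398 + τ_3 = 38.32, so τ_3 = 38.32 − 11.89 = 26.43 h.
γ_3 = 42.93/26.43 = 1.624; β = √(1 − 1/γ²) = √0.6209.

β = 0.788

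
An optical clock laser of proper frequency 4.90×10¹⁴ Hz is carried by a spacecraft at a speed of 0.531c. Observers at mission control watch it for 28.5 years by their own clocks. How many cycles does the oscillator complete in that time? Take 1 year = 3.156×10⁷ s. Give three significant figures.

γ = 1/√(1 − 0.531²) = 1/√0.7180 = 1.180
During 28.5 years of lab time, the oscillator's proper time advances by τ = Δt/γ = 28.5/1.180 = 24.15 years = 7.622×10⁸ s.
N = f × τ = 4.90×10¹⁴ × 7.622×10⁸ = 3.735×10²³.

N = 3.73×10²³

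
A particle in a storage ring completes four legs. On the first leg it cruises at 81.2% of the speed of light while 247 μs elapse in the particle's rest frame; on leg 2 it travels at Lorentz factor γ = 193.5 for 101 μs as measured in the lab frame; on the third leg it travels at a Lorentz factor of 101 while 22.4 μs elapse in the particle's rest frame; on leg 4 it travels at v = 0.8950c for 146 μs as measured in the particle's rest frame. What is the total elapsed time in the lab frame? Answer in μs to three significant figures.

Leg 1: β = 0.812; γ = 1/√(1 − 0.812²) = 1/√0.3407 = 1.713; Δt_1 = 1.713 × 247 = 423.2 μs.
Leg 2: 101 μs is already measured in the lab frame.
Leg 3: γ = 101; Δt_3 = 101.0 × 22.4 = 2262 μs.
Leg 4: γ = 1/√(1 − 0.8950²) = 1/√0.1990 = 2.242; Δt_4 = 2.242 × 146 = 327.3 μs.
Total: 423.2 + 101.0 + 2262 + 327.3 μs.

Δt = 3110 μs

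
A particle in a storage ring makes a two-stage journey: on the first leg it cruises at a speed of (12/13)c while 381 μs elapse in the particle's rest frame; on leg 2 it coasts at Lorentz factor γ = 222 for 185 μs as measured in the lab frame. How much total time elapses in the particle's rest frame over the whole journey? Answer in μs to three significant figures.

τ = 382 μs

Leg 1: 381 μs is already measured in the particle's rest frame.
Leg 2: γ = 222; τ_2 = 185/222.0 = 0.8333 μs.
Total: 381.0 + 0.8333 μs.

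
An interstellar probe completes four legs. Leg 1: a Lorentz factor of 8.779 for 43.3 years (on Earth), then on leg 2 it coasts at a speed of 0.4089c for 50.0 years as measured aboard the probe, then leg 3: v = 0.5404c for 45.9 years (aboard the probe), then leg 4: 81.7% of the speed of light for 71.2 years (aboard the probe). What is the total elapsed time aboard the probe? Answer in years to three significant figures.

Leg 1: γ = 8.779; τ_1 = 43.3/8.779 = 4.932 years.
Leg 2: 50.0 years is already measured aboard the probe.
Leg 3: 45.9 years is already measured aboard the probe.
Leg 4: 71.2 years is already measured aboard the probe.
Total: 4.932 + 50.00 + 45.90 + 71.20 years.

τ = 172 years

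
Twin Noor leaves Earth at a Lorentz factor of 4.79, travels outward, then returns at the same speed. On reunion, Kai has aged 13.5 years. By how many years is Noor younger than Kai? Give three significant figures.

γ = 4.79
Noor's elapsed proper time: τ = 13.5/4.790 = 2.818 years.
Age gap = Δt − τ = 13.5 − 2.818 years.

Δt − τ = 10.7 years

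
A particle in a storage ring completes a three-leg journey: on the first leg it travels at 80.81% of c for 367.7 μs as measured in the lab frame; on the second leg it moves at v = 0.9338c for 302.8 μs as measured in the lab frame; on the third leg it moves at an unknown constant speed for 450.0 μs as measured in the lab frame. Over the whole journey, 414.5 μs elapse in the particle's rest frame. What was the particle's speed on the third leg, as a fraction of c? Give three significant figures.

Leg 1: β = 0.8081; γ = 1/√(1 − 0.8081²) = 1/√0.3470 = 1.698; τ_1 = 367.7/1.698 = 216.6 μs.
Leg 2: γ = 1/√(1 − 0.9338²) = 1/√0.1280 = 2.795; τ_2 = 302.8/2.795 = 108.3 μs.
Leg 3: speed unknown; τ_3 = 450.0/γ_3.
Total proper time: 216.6 + 108.3 + τ_3 = 414.5, so τ_3 = 414.5 − 324.9 = 89.57 μs.
γ_3 = 450.0/89.57 = 5.024; β = √(1 − 1/γ²) = √0.9604.

β = 0.980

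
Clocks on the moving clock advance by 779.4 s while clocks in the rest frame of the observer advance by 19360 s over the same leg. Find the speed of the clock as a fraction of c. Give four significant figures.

The proper time is measured on the moving clock (both events occur at the clock's location); Δt is measured in the rest frame of the observer. γ = Δt/τ = 19360/779.4 = 24.84.
β = √(1 − 1/γ²) = √(1 − 0.001621) = √0.9984

v = 0.9992c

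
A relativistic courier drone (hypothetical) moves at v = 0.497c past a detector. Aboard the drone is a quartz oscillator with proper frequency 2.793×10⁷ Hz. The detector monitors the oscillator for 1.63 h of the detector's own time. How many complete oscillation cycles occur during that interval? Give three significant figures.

N = 1.42×10¹¹

γ = 1/√(1 − 0.497²) = 1/√0.7530 = 1.152
During 1.63 h of lab time, the oscillator's proper time advances by τ = Δt/γ = 1.63/1.152 = 1.414 h = 5.092×10³ s.
N = f × τ = 2.793×10⁷ × 5.092×10³ = 1.422×10¹¹.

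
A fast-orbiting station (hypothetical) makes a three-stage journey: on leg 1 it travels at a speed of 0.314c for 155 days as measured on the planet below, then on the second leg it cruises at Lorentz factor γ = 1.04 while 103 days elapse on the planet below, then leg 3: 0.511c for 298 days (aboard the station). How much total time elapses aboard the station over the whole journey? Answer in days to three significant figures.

τ = 544 days

Leg 1: γ = 1/√(1 − 0.314²) = 1/√0.9014 = 1.053; τ_1 = 155/1.053 = 147.2 days.
Leg 2: γ = 1.04; τ_2 = 103/1.040 = 99.04 days.
Leg 3: 298 days is already measured aboard the station.
Total: 147.2 + 99.04 + 298.0 days.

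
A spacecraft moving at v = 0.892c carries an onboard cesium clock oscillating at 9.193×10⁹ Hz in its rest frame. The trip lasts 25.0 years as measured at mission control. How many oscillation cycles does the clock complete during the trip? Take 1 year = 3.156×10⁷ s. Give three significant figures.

N = 3.28×10¹⁸

γ = 1/√(1 − 0.892²) = 1/√0.2043 = 2.212
The oscillator's own cycle count is N = f × τ where τ is the proper time aboard the spacecraft. τ = Δt/γ = 25.0/2.212 = 11.30 years = 3.567×10⁸ s.
N = 9.193×10⁹ × 3.567×10⁸ = 3.279×10¹⁸.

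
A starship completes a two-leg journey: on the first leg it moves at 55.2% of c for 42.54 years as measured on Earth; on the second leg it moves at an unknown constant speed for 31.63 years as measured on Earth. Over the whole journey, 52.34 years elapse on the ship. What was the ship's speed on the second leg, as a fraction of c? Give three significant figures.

β = 0.846

Leg 1: β = 0.552; γ = 1/√(1 − 0.552²) = 1/√0.6953 = 1.199; τ_1 = 42.54/1.199 = 35.47 years.
Leg 2: speed unknown; τ_2 = 31.63/γ_2.
Total proper time: 35.47 + τ_2 = 52.34, so τ_2 = 52.34 − 35.47 = 16.87 years.
γ_2 = 31.63/16.87 = 1.875; β = √(1 − 1/γ²) = √0.7156.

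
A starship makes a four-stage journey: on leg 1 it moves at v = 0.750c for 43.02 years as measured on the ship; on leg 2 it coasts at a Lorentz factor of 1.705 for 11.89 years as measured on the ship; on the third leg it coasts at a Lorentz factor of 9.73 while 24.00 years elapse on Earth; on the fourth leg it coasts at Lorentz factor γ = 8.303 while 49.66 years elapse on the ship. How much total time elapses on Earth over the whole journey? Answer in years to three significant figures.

Leg 1: γ = 1/√(1 − 0.750²) = 1/√0.4375 = 1.512; Δt_1 = 1.512 × 43.02 = 65.04 years.
Leg 2: γ = 1.705; Δt_2 = 1.705 × 11.89 = 20.27 years.
Leg 3: 24.00 years is already measured on Earth.
Leg 4: γ = 8.303; Δt_4 = 8.303 × 49.66 = 412.3 years.
Total: 65.04 + 20.27 + 24.00 + 412.3 years.

Δt = 522 years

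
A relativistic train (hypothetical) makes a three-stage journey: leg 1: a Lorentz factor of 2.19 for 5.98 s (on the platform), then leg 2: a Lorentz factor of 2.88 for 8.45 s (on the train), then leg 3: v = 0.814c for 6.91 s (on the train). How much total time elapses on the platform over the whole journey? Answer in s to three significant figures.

Leg 1: 5.98 s is already measured on the platform.
Leg 2: γ = 2.88; Δt_2 = 2.880 × 8.45 = 24.34 s.
Leg 3: γ = 1/√(1 − 0.814²) = 1/√0.3374 = 1.722; Δt_3 = 1.722 × 6.91 = 11.90 s.
Total: 5.980 + 24.34 + 11.90 s.

Δt = 42.2 s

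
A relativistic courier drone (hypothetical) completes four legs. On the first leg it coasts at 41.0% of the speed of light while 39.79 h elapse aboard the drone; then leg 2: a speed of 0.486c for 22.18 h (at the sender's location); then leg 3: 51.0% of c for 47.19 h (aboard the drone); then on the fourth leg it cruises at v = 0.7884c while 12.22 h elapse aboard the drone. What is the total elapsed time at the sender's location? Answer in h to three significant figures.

Leg 1: β = 0.410; γ = 1/√(1 − 0.410²) = 1/√0.8319 = 1.096; Δt_1 = 1.096 × 39.79 = 43.63 h.
Leg 2: 22.18 h is already measured at the sender's location.
Leg 3: β = 0.510; γ = 1/√(1 − 0.510²) = 1/√0.7399 = 1.163; Δt_3 = 1.163 × 47.19 = 54.86 h.
Leg 4: γ = 1/√(1 − 0.7884²) = 1/√0.3784 = 1.626; Δt_4 = 1.626 × 12.22 = 19.86 h.
Total: 43.63 + 22.18 + 54.86 + 19.86 h.

Δt = 141 h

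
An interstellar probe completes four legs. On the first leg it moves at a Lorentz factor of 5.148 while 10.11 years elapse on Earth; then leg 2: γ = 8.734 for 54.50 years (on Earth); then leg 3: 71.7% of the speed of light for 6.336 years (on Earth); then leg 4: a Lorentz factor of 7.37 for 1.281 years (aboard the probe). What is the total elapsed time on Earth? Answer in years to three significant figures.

Δt = 80.4 years

Leg 1: 10.11 years is already measured on Earth.
Leg 2: 54.50 years is already measured on Earth.
Leg 3: 6.336 years is already measured on Earth.
Leg 4: γ = 7.37; Δt_4 = 7.370 × 1.281 = 9.441 years.
Total: 10.11 + 54.50 + 6.336 + 9.441 years.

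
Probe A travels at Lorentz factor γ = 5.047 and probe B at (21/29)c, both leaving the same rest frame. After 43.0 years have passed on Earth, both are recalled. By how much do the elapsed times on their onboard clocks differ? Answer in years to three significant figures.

|τ_A − τ_B| = 21.1 years

A: γ = 5.047; τ_A = 43.0/5.047 = 8.520 years.
B: γ = 1/√(1 − (21/29)²) = 29/20 = 1.450; τ_B = 43.0/1.450 = 29.66 years.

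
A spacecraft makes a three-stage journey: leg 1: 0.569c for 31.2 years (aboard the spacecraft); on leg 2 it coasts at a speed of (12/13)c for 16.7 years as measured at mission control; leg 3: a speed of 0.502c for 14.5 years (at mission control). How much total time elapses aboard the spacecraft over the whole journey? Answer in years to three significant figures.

τ = 50.2 years

Leg 1: 31.2 years is already measured aboard the spacecraft.
Leg 2: γ = 1/√(1 − (12/13)²) = 13/5 = 2.600; τ_2 = 16.7/2.600 = 6.423 years.
Leg 3: γ = 1/√(1 − 0.502²) = 1/√0.7480 = 1.156; τ_3 = 14.5/1.156 = 12.54 years.
Total: 31.20 + 6.423 + 12.54 years.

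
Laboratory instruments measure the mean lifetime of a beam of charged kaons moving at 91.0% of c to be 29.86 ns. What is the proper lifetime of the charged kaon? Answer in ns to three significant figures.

β = 0.910; γ = 1/√(1 − 0.910²) = 1/√0.1719 = 2.412
The lab-frame lifetime is the dilated interval; the proper lifetime is τ₀ = Δt/γ = 29.86/2.412 ns.

τ₀ = 12.4 ns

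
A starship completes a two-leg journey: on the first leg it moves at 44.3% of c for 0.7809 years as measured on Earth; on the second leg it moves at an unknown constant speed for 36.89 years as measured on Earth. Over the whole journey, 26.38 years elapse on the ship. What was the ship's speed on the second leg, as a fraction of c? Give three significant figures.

β = 0.718

Leg 1: β = 0.443; γ = 1/√(1 − 0.443²) = 1/√0.8038 = 1.115; τ_1 = 0.7809/1.115 = 0.7001 years.
Leg 2: speed unknown; τ_2 = 36.89/γ_2.
Total proper time: 0.7001 + τ_2 = 26.38, so τ_2 = 26.38 − 0.7001 = 25.68 years.
γ_2 = 36.89/25.68 = 1.437; β = √(1 − 1/γ²) = √0.5154.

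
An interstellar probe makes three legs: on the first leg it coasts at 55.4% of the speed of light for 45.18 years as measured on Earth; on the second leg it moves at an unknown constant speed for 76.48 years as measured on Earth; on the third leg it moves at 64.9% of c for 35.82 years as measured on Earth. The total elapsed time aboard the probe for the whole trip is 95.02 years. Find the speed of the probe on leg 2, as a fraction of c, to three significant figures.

Leg 1: β = 0.554; γ = 1/√(1 − 0.554²) = 1/√0.6931 = 1.201; τ_1 = 45.18/1.201 = 37.61 years.
Leg 2: speed unknown; τ_2 = 76.48/γ_2.
Leg 3: β = 0.649; γ = 1/√(1 − 0.649²) = 1/√0.5788 = 1.314; τ_3 = 35.82/1.314 = 27.25 years.
Total proper time: 37.61 + τ_2 + 27.25 = 95.02, so τ_2 = 95.02 − 64.86 = 30.16 years.
γ_2 = 76.48/30.16 = 2.536; β = √(1 − 1/γ²) = √0.8445.

β = 0.919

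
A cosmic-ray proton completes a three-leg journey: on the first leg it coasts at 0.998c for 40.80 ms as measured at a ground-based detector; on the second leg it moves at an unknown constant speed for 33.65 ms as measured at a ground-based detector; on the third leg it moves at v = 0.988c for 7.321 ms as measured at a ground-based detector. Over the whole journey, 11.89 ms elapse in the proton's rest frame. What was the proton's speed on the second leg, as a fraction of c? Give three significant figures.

Leg 1: γ = 1/√(1 − 0.998²) = 1/√0.003996 = 15.82; τ_1 = 40.80/15.82 = 2.579 ms.
Leg 2: speed unknown; τ_2 = 33.65/γ_2.
Leg 3: γ = 1/√(1 − 0.988²) = 1/√0.02386 = 6.474; τ_3 = 7.321/6.474 = 1.131 ms.
Total proper time: 2.579 + τ_2 + 1.131 = 11.89, so τ_2 = 11.89 − 3.710 = 8.180 ms.
γ_2 = 33.65/8.180 = 4.114; β = √(1 − 1/γ²) = √0.9409.

β = 0.970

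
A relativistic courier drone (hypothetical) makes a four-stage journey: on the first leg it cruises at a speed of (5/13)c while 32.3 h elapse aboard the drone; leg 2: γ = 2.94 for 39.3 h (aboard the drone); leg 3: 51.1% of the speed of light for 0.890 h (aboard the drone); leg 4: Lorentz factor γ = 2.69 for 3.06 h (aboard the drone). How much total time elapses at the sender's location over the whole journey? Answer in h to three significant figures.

Δt = 160 h

Leg 1: γ = 1/√(1 − (5/13)²) = 13/12 ≈ 1.083; Δt_1 = 1.083 × 32.3 = 34.99 h.
Leg 2: γ = 2.94; Δt_2 = 2.940 × 39.3 = 115.5 h.
Leg 3: β = 0.511; γ = 1/√(1 − 0.511²) = 1/√0.7389 = 1.163; Δt_3 = 1.163 × 0.890 = 1.035 h.
Leg 4: γ = 2.69; Δt_4 = 2.690 × 3.06 = 8.231 h.
Total: 34.99 + 115.5 + 1.035 + 8.231 h.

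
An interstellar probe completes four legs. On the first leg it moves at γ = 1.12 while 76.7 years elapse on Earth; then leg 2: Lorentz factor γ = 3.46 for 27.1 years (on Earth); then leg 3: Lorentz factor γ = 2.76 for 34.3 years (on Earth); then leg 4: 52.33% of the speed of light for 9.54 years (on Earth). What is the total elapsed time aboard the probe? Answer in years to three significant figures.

Leg 1: γ = 1.12; τ_1 = 76.7/1.120 = 68.48 years.
Leg 2: γ = 3.46; τ_2 = 27.1/3.460 = 7.832 years.
Leg 3: γ = 2.76; τ_3 = 34.3/2.760 = 12.43 years.
Leg 4: β = 0.5233; γ = 1/√(1 − 0.5233²) = 1/√0.7262 = 1.174; τ_4 = 9.54/1.174 = 8.129 years.
Total: 68.48 + 7.832 + 12.43 + 8.129 years.

τ = 96.9 years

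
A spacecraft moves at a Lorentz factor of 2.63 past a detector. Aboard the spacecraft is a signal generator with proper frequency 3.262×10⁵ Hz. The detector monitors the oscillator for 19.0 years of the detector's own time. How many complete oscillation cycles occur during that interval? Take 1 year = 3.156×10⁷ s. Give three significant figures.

γ = 2.63
During 19.0 years of lab time, the oscillator's proper time advances by τ = Δt/γ = 19.0/2.630 = 7.224 years = 2.280×10⁸ s.
N = f × τ = 3.262×10⁵ × 2.280×10⁸ = 7.437×10¹³.

N = 7.44×10¹³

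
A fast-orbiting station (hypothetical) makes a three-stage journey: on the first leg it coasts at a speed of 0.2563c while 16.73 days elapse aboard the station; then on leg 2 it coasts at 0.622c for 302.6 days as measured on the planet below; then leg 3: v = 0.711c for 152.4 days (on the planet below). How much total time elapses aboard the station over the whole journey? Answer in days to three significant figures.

τ = 361 days

Leg 1: 16.73 days is already measured aboard the station.
Leg 2: γ = 1/√(1 − 0.622²) = 1/√0.6131 = 1.277; τ_2 = 302.6/1.277 = 236.9 days.
Leg 3: γ = 1/√(1 − 0.711²) = 1/√0.4945 = 1.422; τ_3 = 152.4/1.422 = 107.2 days.
Total: 16.73 + 236.9 + 107.2 days.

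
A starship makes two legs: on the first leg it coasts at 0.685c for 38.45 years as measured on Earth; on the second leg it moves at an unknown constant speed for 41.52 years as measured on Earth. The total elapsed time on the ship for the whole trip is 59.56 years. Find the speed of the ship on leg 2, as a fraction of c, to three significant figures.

β = 0.650

Leg 1: γ = 1/√(1 − 0.685²) = 1/√0.5308 = 1.373; τ_1 = 38.45/1.373 = 28.01 years.
Leg 2: speed unknown; τ_2 = 41.52/γ_2.
Total proper time: 28.01 + τ_2 = 59.56, so τ_2 = 59.56 − 28.01 = 31.55 years.
γ_2 = 41.52/31.55 = 1.316; β = √(1 − 1/γ²) = √0.4227.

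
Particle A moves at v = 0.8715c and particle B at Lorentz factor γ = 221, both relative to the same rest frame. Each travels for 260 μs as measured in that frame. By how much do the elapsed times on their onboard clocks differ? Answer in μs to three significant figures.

|τ_A − τ_B| = 126 μs

A: γ = 1/√(1 − 0.8715²) = 1/√0.2405 = 2.039; τ_A = 260/2.039 = 127.5 μs.
B: γ = 221; τ_B = 260/221.0 = 1.176 μs.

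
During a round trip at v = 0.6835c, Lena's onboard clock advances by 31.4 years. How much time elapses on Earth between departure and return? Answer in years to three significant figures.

Δt = 43.0 years

γ = 1/√(1 − 0.6835²) = 1/√0.5328 = 1.370
Earth-frame duration is the dilated interval: Δt = γτ = 1.370 × 31.4 years.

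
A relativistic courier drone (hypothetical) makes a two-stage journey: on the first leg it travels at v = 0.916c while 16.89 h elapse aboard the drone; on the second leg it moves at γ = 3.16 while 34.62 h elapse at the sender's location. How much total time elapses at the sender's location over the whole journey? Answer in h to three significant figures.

Leg 1: γ = 1/√(1 − 0.916²) = 1/√0.1609 = 2.493; Δt_1 = 2.493 × 16.89 = 42.10 h.
Leg 2: 34.62 h is already measured at the sender's location.
Total: 42.10 + 34.62 h.

Δt = 76.7 h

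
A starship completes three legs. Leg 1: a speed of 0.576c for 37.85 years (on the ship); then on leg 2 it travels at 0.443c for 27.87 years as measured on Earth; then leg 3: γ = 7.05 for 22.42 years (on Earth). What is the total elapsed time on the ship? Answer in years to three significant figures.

Leg 1: 37.85 years is already measured on the ship.
Leg 2: γ = 1/√(1 − 0.443²) = 1/√0.8038 = 1.115; τ_2 = 27.87/1.115 = 24.99 years.
Leg 3: γ = 7.05; τ_3 = 22.42/7.050 = 3.180 years.
Total: 37.85 + 24.99 + 3.180 years.

τ = 66.0 years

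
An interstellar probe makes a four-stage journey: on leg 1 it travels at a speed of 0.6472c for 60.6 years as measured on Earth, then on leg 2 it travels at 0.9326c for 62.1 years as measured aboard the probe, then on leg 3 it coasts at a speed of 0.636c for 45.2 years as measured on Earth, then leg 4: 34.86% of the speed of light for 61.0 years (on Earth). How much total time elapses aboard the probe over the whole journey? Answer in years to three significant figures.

Leg 1: γ = 1/√(1 − 0.6472²) = 1/√0.5811 = 1.312; τ_1 = 60.6/1.312 = 46.20 years.
Leg 2: 62.1 years is already measured aboard the probe.
Leg 3: γ = 1/√(1 − 0.636²) = 1/√0.5955 = 1.296; τ_3 = 45.2/1.296 = 34.88 years.
Leg 4: β = 0.3486; γ = 1/√(1 − 0.3486²) = 1/√0.8785 = 1.067; τ_4 = 61.0/1.067 = 57.17 years.
Total: 46.20 + 62.10 + 34.88 + 57.17 years.

τ = 200 years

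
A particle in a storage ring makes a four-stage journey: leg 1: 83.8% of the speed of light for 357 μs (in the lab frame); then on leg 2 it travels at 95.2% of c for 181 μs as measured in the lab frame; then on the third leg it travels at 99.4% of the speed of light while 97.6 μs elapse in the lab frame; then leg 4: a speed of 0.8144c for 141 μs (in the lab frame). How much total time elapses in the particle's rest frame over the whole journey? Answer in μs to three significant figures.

τ = 343 μs

Leg 1: β = 0.838; γ = 1/√(1 − 0.838²) = 1/√0.2978 = 1.833; τ_1 = 357/1.833 = 194.8 μs.
Leg 2: β = 0.952; γ = 1/√(1 − 0.952²) = 1/√0.09370 = 3.267; τ_2 = 181/3.267 = 55.40 μs.
Leg 3: β = 0.994; γ = 1/√(1 − 0.994²) = 1/√0.01196 = 9.142; τ_3 = 97.6/9.142 = 10.68 μs.
Leg 4: γ = 1/√(1 − 0.8144²) = 1/√0.3368 = 1.723; τ_4 = 141/1.723 = 81.82 μs.
Total: 194.8 + 55.40 + 10.68 + 81.82 μs.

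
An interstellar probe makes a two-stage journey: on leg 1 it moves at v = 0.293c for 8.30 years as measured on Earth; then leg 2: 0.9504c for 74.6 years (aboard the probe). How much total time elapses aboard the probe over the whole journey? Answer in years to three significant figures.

Leg 1: γ = 1/√(1 − 0.293²) = 1/√0.9142 = 1.046; τ_1 = 8.30/1.046 = 7.936 years.
Leg 2: 74.6 years is already measured aboard the probe.
Total: 7.936 + 74.60 years.

τ = 82.5 years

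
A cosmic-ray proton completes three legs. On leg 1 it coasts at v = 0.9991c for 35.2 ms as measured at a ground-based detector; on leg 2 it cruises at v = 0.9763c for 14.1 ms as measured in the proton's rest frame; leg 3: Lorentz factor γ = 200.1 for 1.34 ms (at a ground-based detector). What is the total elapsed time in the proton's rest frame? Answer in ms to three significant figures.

Leg 1: γ = 1/√(1 − 0.9991²) = 1/√0.001799 = 23.58; τ_1 = 35.2/23.58 = 1.493 ms.
Leg 2: 14.1 ms is already measured in the proton's rest frame.
Leg 3: γ = 200.1; τ_3 = 1.34/200.1 = 0.006697 ms.
Total: 1.493 + 14.10 + 0.006697 ms.

τ = 15.6 ms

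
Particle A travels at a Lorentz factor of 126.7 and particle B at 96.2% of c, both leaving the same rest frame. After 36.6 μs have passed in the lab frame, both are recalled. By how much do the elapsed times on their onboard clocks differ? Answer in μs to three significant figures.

A: γ = 126.7; τ_A = 36.6/126.7 = 0.2889 μs.
B: β = 0.962; γ = 1/√(1 − 0.962²) = 1/√0.07456 = 3.662; τ_B = 36.6/3.662 = 9.994 μs.

|τ_A − τ_B| = 9.70 μs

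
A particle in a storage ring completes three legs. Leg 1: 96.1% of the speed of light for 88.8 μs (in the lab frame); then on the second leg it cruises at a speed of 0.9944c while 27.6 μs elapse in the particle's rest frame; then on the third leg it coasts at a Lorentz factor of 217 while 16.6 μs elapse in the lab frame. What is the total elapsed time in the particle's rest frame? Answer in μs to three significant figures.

Leg 1: β = 0.961; γ = 1/√(1 − 0.961²) = 1/√0.07648 = 3.616; τ_1 = 88.8/3.616 = 24.56 μs.
Leg 2: 27.6 μs is already measured in the particle's rest frame.
Leg 3: γ = 217; τ_3 = 16.6/217.0 = 0.07650 μs.
Total: 24.56 + 27.60 + 0.07650 μs.

τ = 52.2 μs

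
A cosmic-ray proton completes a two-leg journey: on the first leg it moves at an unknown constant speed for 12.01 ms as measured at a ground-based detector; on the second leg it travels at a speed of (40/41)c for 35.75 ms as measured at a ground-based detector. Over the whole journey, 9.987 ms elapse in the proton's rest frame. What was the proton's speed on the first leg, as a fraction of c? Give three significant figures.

Leg 1: speed unknown; τ_1 = 12.01/γ_1.
Leg 2: γ = 1/√(1 − (40/41)²) = 41/9 ≈ 4.556; τ_2 = 35.75/4.556 = 7.848 ms.
Total proper time: τ_1 + 7.848 = 9.987, so τ_1 = 9.987 − 7.848 = 2.139 ms.
γ_1 = 12.01/2.139 = 5.614; β = √(1 − 1/γ²) = √0.9683.

β = 0.984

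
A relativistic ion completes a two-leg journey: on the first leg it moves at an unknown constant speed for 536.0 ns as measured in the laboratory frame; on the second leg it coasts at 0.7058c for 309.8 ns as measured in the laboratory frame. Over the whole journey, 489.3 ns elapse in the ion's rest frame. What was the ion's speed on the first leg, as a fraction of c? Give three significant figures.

β = 0.864

Leg 1: speed unknown; τ_1 = 536.0/γ_1.
Leg 2: γ = 1/√(1 − 0.7058²) = 1/√0.5018 = 1.412; τ_2 = 309.8/1.412 = 219.5 ns.
Total proper time: τ_1 + 219.5 = 489.3, so τ_1 = 489.3 − 219.5 = 269.8 ns.
γ_1 = 536.0/269.8 = 1.986; β = √(1 − 1/γ²) = √0.7466.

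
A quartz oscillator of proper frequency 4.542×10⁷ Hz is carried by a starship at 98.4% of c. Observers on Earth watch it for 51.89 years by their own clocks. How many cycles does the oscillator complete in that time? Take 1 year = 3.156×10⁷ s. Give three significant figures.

N = 1.33×10¹⁶

β = 0.984; γ = 1/√(1 − 0.984²) = 1/√0.03174 = 5.613
During 51.89 years of lab time, the oscillator's proper time advances by τ = Δt/γ = 51.89/5.613 = 9.245 years = 2.918×10⁸ s.
N = f × τ = 4.542×10⁷ × 2.918×10⁸ = 1.325×10¹⁶.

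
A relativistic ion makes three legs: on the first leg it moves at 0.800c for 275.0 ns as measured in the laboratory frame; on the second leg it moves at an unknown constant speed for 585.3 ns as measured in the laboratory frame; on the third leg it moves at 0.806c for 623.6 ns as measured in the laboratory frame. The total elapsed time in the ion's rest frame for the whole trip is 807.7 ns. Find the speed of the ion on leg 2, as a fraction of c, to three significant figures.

β = 0.884

Leg 1: γ = 1/√(1 − 0.800²) = 5/3 ≈ 1.667; τ_1 = 275.0/1.667 = 165.0 ns.
Leg 2: speed unknown; τ_2 = 585.3/γ_2.
Leg 3: γ = 1/√(1 − 0.806²) = 1/√0.3504 = 1.689; τ_3 = 623.6/1.689 = 369.1 ns.
Total proper time: 165.0 + τ_2 + 369.1 = 807.7, so τ_2 = 807.7 − 534.1 = 273.6 ns.
γ_2 = 585.3/273.6 = 2.139; β = √(1 − 1/γ²) = √0.7815.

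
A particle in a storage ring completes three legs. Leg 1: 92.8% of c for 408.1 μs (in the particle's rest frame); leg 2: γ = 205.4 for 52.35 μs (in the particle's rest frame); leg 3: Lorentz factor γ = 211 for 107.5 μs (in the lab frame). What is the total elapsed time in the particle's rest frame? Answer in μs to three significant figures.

τ = 461 μs

Leg 1: 408.1 μs is already measured in the particle's rest frame.
Leg 2: 52.35 μs is already measured in the particle's rest frame.
Leg 3: γ = 211; τ_3 = 107.5/211.0 = 0.5095 μs.
Total: 408.1 + 52.35 + 0.5095 μs.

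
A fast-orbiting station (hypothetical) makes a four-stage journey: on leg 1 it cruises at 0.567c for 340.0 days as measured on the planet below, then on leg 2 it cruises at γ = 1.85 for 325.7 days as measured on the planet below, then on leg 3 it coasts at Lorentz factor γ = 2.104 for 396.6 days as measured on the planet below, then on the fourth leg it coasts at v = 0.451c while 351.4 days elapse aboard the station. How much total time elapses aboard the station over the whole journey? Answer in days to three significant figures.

τ = 996 days

Leg 1: γ = 1/√(1 − 0.567²) = 1/√0.6785 = 1.214; τ_1 = 340.0/1.214 = 280.1 days.
Leg 2: γ = 1.85; τ_2 = 325.7/1.850 = 176.1 days.
Leg 3: γ = 2.104; τ_3 = 396.6/2.104 = 188.5 days.
Leg 4: 351.4 days is already measured aboard the station.
Total: 280.1 + 176.1 + 188.5 + 351.4 days.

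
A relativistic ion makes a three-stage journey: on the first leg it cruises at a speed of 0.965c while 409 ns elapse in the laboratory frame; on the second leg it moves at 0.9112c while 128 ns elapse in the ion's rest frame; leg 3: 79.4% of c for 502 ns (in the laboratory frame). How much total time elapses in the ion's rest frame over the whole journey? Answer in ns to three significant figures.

Leg 1: γ = 1/√(1 − 0.965²) = 1/√0.06878 = 3.813; τ_1 = 409/3.813 = 107.3 ns.
Leg 2: 128 ns is already measured in the ion's rest frame.
Leg 3: β = 0.794; γ = 1/√(1 − 0.794²) = 1/√0.3696 = 1.645; τ_3 = 502/1.645 = 305.2 ns.
Total: 107.3 + 128.0 + 305.2 ns.

τ = 540 ns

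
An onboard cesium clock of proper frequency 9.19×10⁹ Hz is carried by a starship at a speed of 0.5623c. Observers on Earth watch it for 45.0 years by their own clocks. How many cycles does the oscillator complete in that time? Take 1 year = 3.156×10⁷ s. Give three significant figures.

N = 1.08×10¹⁹

γ = 1/√(1 − 0.5623²) = 1/√0.6838 = 1.209
During 45.0 years of lab time, the oscillator's proper time advances by τ = Δt/γ = 45.0/1.209 = 37.21 years = 1.174×10⁹ s.
N = f × τ = 9.19×10⁹ × 1.174×10⁹ = 1.079×10¹⁹.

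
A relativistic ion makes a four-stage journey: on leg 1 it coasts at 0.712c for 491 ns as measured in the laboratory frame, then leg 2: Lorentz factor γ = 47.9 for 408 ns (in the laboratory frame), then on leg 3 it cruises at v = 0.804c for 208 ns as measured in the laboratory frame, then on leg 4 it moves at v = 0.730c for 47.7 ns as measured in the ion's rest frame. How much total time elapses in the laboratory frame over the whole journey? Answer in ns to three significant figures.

Δt = 1180 ns

Leg 1: 491 ns is already measured in the laboratory frame.
Leg 2: 408 ns is already measured in the laboratory frame.
Leg 3: 208 ns is already measured in the laboratory frame.
Leg 4: γ = 1/√(1 − 0.730²) = 1/√0.4671 = 1.463; Δt_4 = 1.463 × 47.7 = 69.79 ns.
Total: 491.0 + 408.0 + 208.0 + 69.79 ns.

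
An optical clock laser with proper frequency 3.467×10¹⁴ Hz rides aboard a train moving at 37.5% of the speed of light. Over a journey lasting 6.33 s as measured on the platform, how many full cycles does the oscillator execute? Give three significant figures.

β = 0.375; γ = 1/√(1 − 0.375²) = 1/√0.8594 = 1.079
The oscillator's own cycle count is N = f × τ where τ is the proper time on the train. τ = Δt/γ = 6.33/1.079 = 5.868 s = 5.868×10⁰ s.
N = 3.467×10¹⁴ × 5.868×10⁰ = 2.034×10¹⁵.

N = 2.03×10¹⁵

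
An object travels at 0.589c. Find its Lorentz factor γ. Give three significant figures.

γ = 1/√(1 − 0.589²) = 1/√0.6531 = 1.237

γ = 1.24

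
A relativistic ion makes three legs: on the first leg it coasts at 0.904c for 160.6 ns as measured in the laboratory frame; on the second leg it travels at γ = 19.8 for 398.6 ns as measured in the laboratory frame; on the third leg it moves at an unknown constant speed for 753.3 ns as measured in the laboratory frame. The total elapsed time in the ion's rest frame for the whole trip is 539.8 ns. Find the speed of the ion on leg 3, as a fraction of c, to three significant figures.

Leg 1: γ = 1/√(1 − 0.904²) = 1/√0.1828 = 2.339; τ_1 = 160.6/2.339 = 68.66 ns.
Leg 2: γ = 19.8; τ_2 = 398.6/19.80 = 20.13 ns.
Leg 3: speed unknown; τ_3 = 753.3/γ_3.
Total proper time: 68.66 + 20.13 + τ_3 = 539.8, so τ_3 = 539.8 − 88.79 = 451.0 ns.
γ_3 = 753.3/451.0 = 1.670; β = √(1 − 1/γ²) = √0.6415.

β = 0.801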